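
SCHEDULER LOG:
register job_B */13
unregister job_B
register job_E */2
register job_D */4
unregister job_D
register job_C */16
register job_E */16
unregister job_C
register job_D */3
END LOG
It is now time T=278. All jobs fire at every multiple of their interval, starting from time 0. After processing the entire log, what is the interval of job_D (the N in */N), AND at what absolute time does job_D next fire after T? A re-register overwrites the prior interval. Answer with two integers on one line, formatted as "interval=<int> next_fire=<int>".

Op 1: register job_B */13 -> active={job_B:*/13}
Op 2: unregister job_B -> active={}
Op 3: register job_E */2 -> active={job_E:*/2}
Op 4: register job_D */4 -> active={job_D:*/4, job_E:*/2}
Op 5: unregister job_D -> active={job_E:*/2}
Op 6: register job_C */16 -> active={job_C:*/16, job_E:*/2}
Op 7: register job_E */16 -> active={job_C:*/16, job_E:*/16}
Op 8: unregister job_C -> active={job_E:*/16}
Op 9: register job_D */3 -> active={job_D:*/3, job_E:*/16}
Final interval of job_D = 3
Next fire of job_D after T=278: (278//3+1)*3 = 279

Answer: interval=3 next_fire=279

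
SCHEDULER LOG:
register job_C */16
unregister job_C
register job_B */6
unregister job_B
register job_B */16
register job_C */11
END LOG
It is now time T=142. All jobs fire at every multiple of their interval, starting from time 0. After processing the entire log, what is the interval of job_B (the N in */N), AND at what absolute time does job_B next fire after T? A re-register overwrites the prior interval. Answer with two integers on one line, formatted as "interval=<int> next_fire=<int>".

Answer: interval=16 next_fire=144

Derivation:
Op 1: register job_C */16 -> active={job_C:*/16}
Op 2: unregister job_C -> active={}
Op 3: register job_B */6 -> active={job_B:*/6}
Op 4: unregister job_B -> active={}
Op 5: register job_B */16 -> active={job_B:*/16}
Op 6: register job_C */11 -> active={job_B:*/16, job_C:*/11}
Final interval of job_B = 16
Next fire of job_B after T=142: (142//16+1)*16 = 144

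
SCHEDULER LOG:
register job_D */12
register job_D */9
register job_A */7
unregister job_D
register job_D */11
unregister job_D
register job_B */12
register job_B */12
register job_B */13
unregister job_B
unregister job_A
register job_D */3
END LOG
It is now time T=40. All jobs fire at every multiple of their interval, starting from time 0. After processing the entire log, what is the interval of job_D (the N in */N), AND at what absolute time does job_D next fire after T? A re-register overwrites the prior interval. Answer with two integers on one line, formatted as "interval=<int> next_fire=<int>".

Answer: interval=3 next_fire=42

Derivation:
Op 1: register job_D */12 -> active={job_D:*/12}
Op 2: register job_D */9 -> active={job_D:*/9}
Op 3: register job_A */7 -> active={job_A:*/7, job_D:*/9}
Op 4: unregister job_D -> active={job_A:*/7}
Op 5: register job_D */11 -> active={job_A:*/7, job_D:*/11}
Op 6: unregister job_D -> active={job_A:*/7}
Op 7: register job_B */12 -> active={job_A:*/7, job_B:*/12}
Op 8: register job_B */12 -> active={job_A:*/7, job_B:*/12}
Op 9: register job_B */13 -> active={job_A:*/7, job_B:*/13}
Op 10: unregister job_B -> active={job_A:*/7}
Op 11: unregister job_A -> active={}
Op 12: register job_D */3 -> active={job_D:*/3}
Final interval of job_D = 3
Next fire of job_D after T=40: (40//3+1)*3 = 42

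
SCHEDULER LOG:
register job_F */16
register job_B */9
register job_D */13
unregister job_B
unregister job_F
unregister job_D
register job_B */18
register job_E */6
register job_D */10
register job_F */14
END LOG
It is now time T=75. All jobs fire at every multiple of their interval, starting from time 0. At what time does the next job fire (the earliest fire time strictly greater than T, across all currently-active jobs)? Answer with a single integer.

Answer: 78

Derivation:
Op 1: register job_F */16 -> active={job_F:*/16}
Op 2: register job_B */9 -> active={job_B:*/9, job_F:*/16}
Op 3: register job_D */13 -> active={job_B:*/9, job_D:*/13, job_F:*/16}
Op 4: unregister job_B -> active={job_D:*/13, job_F:*/16}
Op 5: unregister job_F -> active={job_D:*/13}
Op 6: unregister job_D -> active={}
Op 7: register job_B */18 -> active={job_B:*/18}
Op 8: register job_E */6 -> active={job_B:*/18, job_E:*/6}
Op 9: register job_D */10 -> active={job_B:*/18, job_D:*/10, job_E:*/6}
Op 10: register job_F */14 -> active={job_B:*/18, job_D:*/10, job_E:*/6, job_F:*/14}
  job_B: interval 18, next fire after T=75 is 90
  job_D: interval 10, next fire after T=75 is 80
  job_E: interval 6, next fire after T=75 is 78
  job_F: interval 14, next fire after T=75 is 84
Earliest fire time = 78 (job job_E)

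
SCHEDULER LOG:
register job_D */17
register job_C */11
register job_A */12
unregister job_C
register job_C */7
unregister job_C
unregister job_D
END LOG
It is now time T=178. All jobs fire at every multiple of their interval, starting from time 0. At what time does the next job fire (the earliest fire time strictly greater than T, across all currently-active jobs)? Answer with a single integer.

Op 1: register job_D */17 -> active={job_D:*/17}
Op 2: register job_C */11 -> active={job_C:*/11, job_D:*/17}
Op 3: register job_A */12 -> active={job_A:*/12, job_C:*/11, job_D:*/17}
Op 4: unregister job_C -> active={job_A:*/12, job_D:*/17}
Op 5: register job_C */7 -> active={job_A:*/12, job_C:*/7, job_D:*/17}
Op 6: unregister job_C -> active={job_A:*/12, job_D:*/17}
Op 7: unregister job_D -> active={job_A:*/12}
  job_A: interval 12, next fire after T=178 is 180
Earliest fire time = 180 (job job_A)

Answer: 180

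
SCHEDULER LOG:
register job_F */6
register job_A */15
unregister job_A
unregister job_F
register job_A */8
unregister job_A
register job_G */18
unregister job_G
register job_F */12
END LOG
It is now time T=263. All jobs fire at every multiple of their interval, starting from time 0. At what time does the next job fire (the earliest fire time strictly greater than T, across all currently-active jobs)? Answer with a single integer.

Answer: 264

Derivation:
Op 1: register job_F */6 -> active={job_F:*/6}
Op 2: register job_A */15 -> active={job_A:*/15, job_F:*/6}
Op 3: unregister job_A -> active={job_F:*/6}
Op 4: unregister job_F -> active={}
Op 5: register job_A */8 -> active={job_A:*/8}
Op 6: unregister job_A -> active={}
Op 7: register job_G */18 -> active={job_G:*/18}
Op 8: unregister job_G -> active={}
Op 9: register job_F */12 -> active={job_F:*/12}
  job_F: interval 12, next fire after T=263 is 264
Earliest fire time = 264 (job job_F)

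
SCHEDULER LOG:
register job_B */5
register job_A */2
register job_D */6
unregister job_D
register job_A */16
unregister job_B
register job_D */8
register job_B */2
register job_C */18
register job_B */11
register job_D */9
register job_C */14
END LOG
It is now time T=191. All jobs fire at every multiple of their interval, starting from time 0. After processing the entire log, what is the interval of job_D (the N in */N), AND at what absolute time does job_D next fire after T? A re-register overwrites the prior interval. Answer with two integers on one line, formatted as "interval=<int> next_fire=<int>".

Op 1: register job_B */5 -> active={job_B:*/5}
Op 2: register job_A */2 -> active={job_A:*/2, job_B:*/5}
Op 3: register job_D */6 -> active={job_A:*/2, job_B:*/5, job_D:*/6}
Op 4: unregister job_D -> active={job_A:*/2, job_B:*/5}
Op 5: register job_A */16 -> active={job_A:*/16, job_B:*/5}
Op 6: unregister job_B -> active={job_A:*/16}
Op 7: register job_D */8 -> active={job_A:*/16, job_D:*/8}
Op 8: register job_B */2 -> active={job_A:*/16, job_B:*/2, job_D:*/8}
Op 9: register job_C */18 -> active={job_A:*/16, job_B:*/2, job_C:*/18, job_D:*/8}
Op 10: register job_B */11 -> active={job_A:*/16, job_B:*/11, job_C:*/18, job_D:*/8}
Op 11: register job_D */9 -> active={job_A:*/16, job_B:*/11, job_C:*/18, job_D:*/9}
Op 12: register job_C */14 -> active={job_A:*/16, job_B:*/11, job_C:*/14, job_D:*/9}
Final interval of job_D = 9
Next fire of job_D after T=191: (191//9+1)*9 = 198

Answer: interval=9 next_fire=198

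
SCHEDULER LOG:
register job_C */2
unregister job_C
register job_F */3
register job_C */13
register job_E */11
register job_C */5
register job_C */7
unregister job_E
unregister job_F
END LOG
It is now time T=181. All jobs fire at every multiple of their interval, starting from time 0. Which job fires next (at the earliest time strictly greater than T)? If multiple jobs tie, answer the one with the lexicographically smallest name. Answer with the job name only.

Answer: job_C

Derivation:
Op 1: register job_C */2 -> active={job_C:*/2}
Op 2: unregister job_C -> active={}
Op 3: register job_F */3 -> active={job_F:*/3}
Op 4: register job_C */13 -> active={job_C:*/13, job_F:*/3}
Op 5: register job_E */11 -> active={job_C:*/13, job_E:*/11, job_F:*/3}
Op 6: register job_C */5 -> active={job_C:*/5, job_E:*/11, job_F:*/3}
Op 7: register job_C */7 -> active={job_C:*/7, job_E:*/11, job_F:*/3}
Op 8: unregister job_E -> active={job_C:*/7, job_F:*/3}
Op 9: unregister job_F -> active={job_C:*/7}
  job_C: interval 7, next fire after T=181 is 182
Earliest = 182, winner (lex tiebreak) = job_C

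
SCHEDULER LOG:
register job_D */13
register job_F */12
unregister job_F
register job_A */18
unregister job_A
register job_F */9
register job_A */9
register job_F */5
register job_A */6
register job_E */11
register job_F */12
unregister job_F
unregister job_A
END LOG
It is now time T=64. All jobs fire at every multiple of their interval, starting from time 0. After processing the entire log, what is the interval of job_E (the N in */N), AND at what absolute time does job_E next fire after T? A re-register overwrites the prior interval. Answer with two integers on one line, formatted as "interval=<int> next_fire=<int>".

Op 1: register job_D */13 -> active={job_D:*/13}
Op 2: register job_F */12 -> active={job_D:*/13, job_F:*/12}
Op 3: unregister job_F -> active={job_D:*/13}
Op 4: register job_A */18 -> active={job_A:*/18, job_D:*/13}
Op 5: unregister job_A -> active={job_D:*/13}
Op 6: register job_F */9 -> active={job_D:*/13, job_F:*/9}
Op 7: register job_A */9 -> active={job_A:*/9, job_D:*/13, job_F:*/9}
Op 8: register job_F */5 -> active={job_A:*/9, job_D:*/13, job_F:*/5}
Op 9: register job_A */6 -> active={job_A:*/6, job_D:*/13, job_F:*/5}
Op 10: register job_E */11 -> active={job_A:*/6, job_D:*/13, job_E:*/11, job_F:*/5}
Op 11: register job_F */12 -> active={job_A:*/6, job_D:*/13, job_E:*/11, job_F:*/12}
Op 12: unregister job_F -> active={job_A:*/6, job_D:*/13, job_E:*/11}
Op 13: unregister job_A -> active={job_D:*/13, job_E:*/11}
Final interval of job_E = 11
Next fire of job_E after T=64: (64//11+1)*11 = 66

Answer: interval=11 next_fire=66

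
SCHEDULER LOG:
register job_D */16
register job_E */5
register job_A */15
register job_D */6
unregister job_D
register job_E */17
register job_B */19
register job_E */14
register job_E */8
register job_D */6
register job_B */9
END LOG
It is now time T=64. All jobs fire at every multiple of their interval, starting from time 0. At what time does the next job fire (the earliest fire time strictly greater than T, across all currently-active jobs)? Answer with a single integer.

Op 1: register job_D */16 -> active={job_D:*/16}
Op 2: register job_E */5 -> active={job_D:*/16, job_E:*/5}
Op 3: register job_A */15 -> active={job_A:*/15, job_D:*/16, job_E:*/5}
Op 4: register job_D */6 -> active={job_A:*/15, job_D:*/6, job_E:*/5}
Op 5: unregister job_D -> active={job_A:*/15, job_E:*/5}
Op 6: register job_E */17 -> active={job_A:*/15, job_E:*/17}
Op 7: register job_B */19 -> active={job_A:*/15, job_B:*/19, job_E:*/17}
Op 8: register job_E */14 -> active={job_A:*/15, job_B:*/19, job_E:*/14}
Op 9: register job_E */8 -> active={job_A:*/15, job_B:*/19, job_E:*/8}
Op 10: register job_D */6 -> active={job_A:*/15, job_B:*/19, job_D:*/6, job_E:*/8}
Op 11: register job_B */9 -> active={job_A:*/15, job_B:*/9, job_D:*/6, job_E:*/8}
  job_A: interval 15, next fire after T=64 is 75
  job_B: interval 9, next fire after T=64 is 72
  job_D: interval 6, next fire after T=64 is 66
  job_E: interval 8, next fire after T=64 is 72
Earliest fire time = 66 (job job_D)

Answer: 66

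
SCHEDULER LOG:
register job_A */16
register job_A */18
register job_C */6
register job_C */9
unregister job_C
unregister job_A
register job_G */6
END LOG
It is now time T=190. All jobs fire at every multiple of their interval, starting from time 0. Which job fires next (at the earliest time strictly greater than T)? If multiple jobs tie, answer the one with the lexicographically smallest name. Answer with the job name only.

Op 1: register job_A */16 -> active={job_A:*/16}
Op 2: register job_A */18 -> active={job_A:*/18}
Op 3: register job_C */6 -> active={job_A:*/18, job_C:*/6}
Op 4: register job_C */9 -> active={job_A:*/18, job_C:*/9}
Op 5: unregister job_C -> active={job_A:*/18}
Op 6: unregister job_A -> active={}
Op 7: register job_G */6 -> active={job_G:*/6}
  job_G: interval 6, next fire after T=190 is 192
Earliest = 192, winner (lex tiebreak) = job_G

Answer: job_G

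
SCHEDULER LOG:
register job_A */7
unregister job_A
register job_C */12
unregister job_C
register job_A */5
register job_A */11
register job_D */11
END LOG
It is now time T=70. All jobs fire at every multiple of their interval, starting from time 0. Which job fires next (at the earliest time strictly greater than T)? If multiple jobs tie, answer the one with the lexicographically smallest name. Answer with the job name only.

Answer: job_A

Derivation:
Op 1: register job_A */7 -> active={job_A:*/7}
Op 2: unregister job_A -> active={}
Op 3: register job_C */12 -> active={job_C:*/12}
Op 4: unregister job_C -> active={}
Op 5: register job_A */5 -> active={job_A:*/5}
Op 6: register job_A */11 -> active={job_A:*/11}
Op 7: register job_D */11 -> active={job_A:*/11, job_D:*/11}
  job_A: interval 11, next fire after T=70 is 77
  job_D: interval 11, next fire after T=70 is 77
Earliest = 77, winner (lex tiebreak) = job_A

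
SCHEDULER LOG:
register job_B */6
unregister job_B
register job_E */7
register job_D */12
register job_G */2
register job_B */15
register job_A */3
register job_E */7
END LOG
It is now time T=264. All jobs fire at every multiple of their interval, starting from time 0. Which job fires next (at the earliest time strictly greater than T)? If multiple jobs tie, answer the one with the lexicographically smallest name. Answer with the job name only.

Op 1: register job_B */6 -> active={job_B:*/6}
Op 2: unregister job_B -> active={}
Op 3: register job_E */7 -> active={job_E:*/7}
Op 4: register job_D */12 -> active={job_D:*/12, job_E:*/7}
Op 5: register job_G */2 -> active={job_D:*/12, job_E:*/7, job_G:*/2}
Op 6: register job_B */15 -> active={job_B:*/15, job_D:*/12, job_E:*/7, job_G:*/2}
Op 7: register job_A */3 -> active={job_A:*/3, job_B:*/15, job_D:*/12, job_E:*/7, job_G:*/2}
Op 8: register job_E */7 -> active={job_A:*/3, job_B:*/15, job_D:*/12, job_E:*/7, job_G:*/2}
  job_A: interval 3, next fire after T=264 is 267
  job_B: interval 15, next fire after T=264 is 270
  job_D: interval 12, next fire after T=264 is 276
  job_E: interval 7, next fire after T=264 is 266
  job_G: interval 2, next fire after T=264 is 266
Earliest = 266, winner (lex tiebreak) = job_E

Answer: job_E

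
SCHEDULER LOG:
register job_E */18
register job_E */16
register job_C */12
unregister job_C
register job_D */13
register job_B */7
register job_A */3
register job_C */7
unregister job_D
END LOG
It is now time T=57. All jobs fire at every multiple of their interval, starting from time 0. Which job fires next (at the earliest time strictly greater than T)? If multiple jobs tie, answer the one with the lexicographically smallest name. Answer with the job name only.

Op 1: register job_E */18 -> active={job_E:*/18}
Op 2: register job_E */16 -> active={job_E:*/16}
Op 3: register job_C */12 -> active={job_C:*/12, job_E:*/16}
Op 4: unregister job_C -> active={job_E:*/16}
Op 5: register job_D */13 -> active={job_D:*/13, job_E:*/16}
Op 6: register job_B */7 -> active={job_B:*/7, job_D:*/13, job_E:*/16}
Op 7: register job_A */3 -> active={job_A:*/3, job_B:*/7, job_D:*/13, job_E:*/16}
Op 8: register job_C */7 -> active={job_A:*/3, job_B:*/7, job_C:*/7, job_D:*/13, job_E:*/16}
Op 9: unregister job_D -> active={job_A:*/3, job_B:*/7, job_C:*/7, job_E:*/16}
  job_A: interval 3, next fire after T=57 is 60
  job_B: interval 7, next fire after T=57 is 63
  job_C: interval 7, next fire after T=57 is 63
  job_E: interval 16, next fire after T=57 is 64
Earliest = 60, winner (lex tiebreak) = job_A

Answer: job_A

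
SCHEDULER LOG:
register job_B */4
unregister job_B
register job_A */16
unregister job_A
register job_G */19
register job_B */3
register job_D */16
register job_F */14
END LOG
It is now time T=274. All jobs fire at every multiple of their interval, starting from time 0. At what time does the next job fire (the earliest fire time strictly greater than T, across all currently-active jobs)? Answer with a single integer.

Answer: 276

Derivation:
Op 1: register job_B */4 -> active={job_B:*/4}
Op 2: unregister job_B -> active={}
Op 3: register job_A */16 -> active={job_A:*/16}
Op 4: unregister job_A -> active={}
Op 5: register job_G */19 -> active={job_G:*/19}
Op 6: register job_B */3 -> active={job_B:*/3, job_G:*/19}
Op 7: register job_D */16 -> active={job_B:*/3, job_D:*/16, job_G:*/19}
Op 8: register job_F */14 -> active={job_B:*/3, job_D:*/16, job_F:*/14, job_G:*/19}
  job_B: interval 3, next fire after T=274 is 276
  job_D: interval 16, next fire after T=274 is 288
  job_F: interval 14, next fire after T=274 is 280
  job_G: interval 19, next fire after T=274 is 285
Earliest fire time = 276 (job job_B)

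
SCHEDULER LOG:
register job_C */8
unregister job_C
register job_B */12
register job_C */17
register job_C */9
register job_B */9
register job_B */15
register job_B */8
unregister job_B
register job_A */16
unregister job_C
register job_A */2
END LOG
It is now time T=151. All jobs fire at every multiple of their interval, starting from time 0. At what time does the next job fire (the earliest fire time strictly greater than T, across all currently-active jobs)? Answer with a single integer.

Answer: 152

Derivation:
Op 1: register job_C */8 -> active={job_C:*/8}
Op 2: unregister job_C -> active={}
Op 3: register job_B */12 -> active={job_B:*/12}
Op 4: register job_C */17 -> active={job_B:*/12, job_C:*/17}
Op 5: register job_C */9 -> active={job_B:*/12, job_C:*/9}
Op 6: register job_B */9 -> active={job_B:*/9, job_C:*/9}
Op 7: register job_B */15 -> active={job_B:*/15, job_C:*/9}
Op 8: register job_B */8 -> active={job_B:*/8, job_C:*/9}
Op 9: unregister job_B -> active={job_C:*/9}
Op 10: register job_A */16 -> active={job_A:*/16, job_C:*/9}
Op 11: unregister job_C -> active={job_A:*/16}
Op 12: register job_A */2 -> active={job_A:*/2}
  job_A: interval 2, next fire after T=151 is 152
Earliest fire time = 152 (job job_A)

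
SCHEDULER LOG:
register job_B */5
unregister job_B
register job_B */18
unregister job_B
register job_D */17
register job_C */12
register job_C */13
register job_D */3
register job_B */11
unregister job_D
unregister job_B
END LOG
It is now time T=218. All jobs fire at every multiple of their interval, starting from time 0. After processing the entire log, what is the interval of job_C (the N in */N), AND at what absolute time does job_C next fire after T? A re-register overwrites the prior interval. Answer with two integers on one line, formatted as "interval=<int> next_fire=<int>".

Answer: interval=13 next_fire=221

Derivation:
Op 1: register job_B */5 -> active={job_B:*/5}
Op 2: unregister job_B -> active={}
Op 3: register job_B */18 -> active={job_B:*/18}
Op 4: unregister job_B -> active={}
Op 5: register job_D */17 -> active={job_D:*/17}
Op 6: register job_C */12 -> active={job_C:*/12, job_D:*/17}
Op 7: register job_C */13 -> active={job_C:*/13, job_D:*/17}
Op 8: register job_D */3 -> active={job_C:*/13, job_D:*/3}
Op 9: register job_B */11 -> active={job_B:*/11, job_C:*/13, job_D:*/3}
Op 10: unregister job_D -> active={job_B:*/11, job_C:*/13}
Op 11: unregister job_B -> active={job_C:*/13}
Final interval of job_C = 13
Next fire of job_C after T=218: (218//13+1)*13 = 221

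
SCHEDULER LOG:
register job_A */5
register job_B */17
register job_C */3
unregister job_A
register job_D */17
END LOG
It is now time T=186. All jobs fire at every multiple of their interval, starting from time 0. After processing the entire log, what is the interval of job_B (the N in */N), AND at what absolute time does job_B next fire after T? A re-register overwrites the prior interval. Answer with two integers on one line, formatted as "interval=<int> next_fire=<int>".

Answer: interval=17 next_fire=187

Derivation:
Op 1: register job_A */5 -> active={job_A:*/5}
Op 2: register job_B */17 -> active={job_A:*/5, job_B:*/17}
Op 3: register job_C */3 -> active={job_A:*/5, job_B:*/17, job_C:*/3}
Op 4: unregister job_A -> active={job_B:*/17, job_C:*/3}
Op 5: register job_D */17 -> active={job_B:*/17, job_C:*/3, job_D:*/17}
Final interval of job_B = 17
Next fire of job_B after T=186: (186//17+1)*17 = 187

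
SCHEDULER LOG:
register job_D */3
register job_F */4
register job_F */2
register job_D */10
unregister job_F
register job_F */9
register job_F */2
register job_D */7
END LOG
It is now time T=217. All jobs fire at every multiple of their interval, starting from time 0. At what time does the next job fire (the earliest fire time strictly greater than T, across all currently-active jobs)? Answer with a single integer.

Answer: 218

Derivation:
Op 1: register job_D */3 -> active={job_D:*/3}
Op 2: register job_F */4 -> active={job_D:*/3, job_F:*/4}
Op 3: register job_F */2 -> active={job_D:*/3, job_F:*/2}
Op 4: register job_D */10 -> active={job_D:*/10, job_F:*/2}
Op 5: unregister job_F -> active={job_D:*/10}
Op 6: register job_F */9 -> active={job_D:*/10, job_F:*/9}
Op 7: register job_F */2 -> active={job_D:*/10, job_F:*/2}
Op 8: register job_D */7 -> active={job_D:*/7, job_F:*/2}
  job_D: interval 7, next fire after T=217 is 224
  job_F: interval 2, next fire after T=217 is 218
Earliest fire time = 218 (job job_F)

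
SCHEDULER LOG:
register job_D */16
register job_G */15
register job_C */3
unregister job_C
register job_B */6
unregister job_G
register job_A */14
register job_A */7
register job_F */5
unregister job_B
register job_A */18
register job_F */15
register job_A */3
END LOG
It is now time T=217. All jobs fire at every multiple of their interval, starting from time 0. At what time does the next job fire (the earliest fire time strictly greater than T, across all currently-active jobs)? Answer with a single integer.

Op 1: register job_D */16 -> active={job_D:*/16}
Op 2: register job_G */15 -> active={job_D:*/16, job_G:*/15}
Op 3: register job_C */3 -> active={job_C:*/3, job_D:*/16, job_G:*/15}
Op 4: unregister job_C -> active={job_D:*/16, job_G:*/15}
Op 5: register job_B */6 -> active={job_B:*/6, job_D:*/16, job_G:*/15}
Op 6: unregister job_G -> active={job_B:*/6, job_D:*/16}
Op 7: register job_A */14 -> active={job_A:*/14, job_B:*/6, job_D:*/16}
Op 8: register job_A */7 -> active={job_A:*/7, job_B:*/6, job_D:*/16}
Op 9: register job_F */5 -> active={job_A:*/7, job_B:*/6, job_D:*/16, job_F:*/5}
Op 10: unregister job_B -> active={job_A:*/7, job_D:*/16, job_F:*/5}
Op 11: register job_A */18 -> active={job_A:*/18, job_D:*/16, job_F:*/5}
Op 12: register job_F */15 -> active={job_A:*/18, job_D:*/16, job_F:*/15}
Op 13: register job_A */3 -> active={job_A:*/3, job_D:*/16, job_F:*/15}
  job_A: interval 3, next fire after T=217 is 219
  job_D: interval 16, next fire after T=217 is 224
  job_F: interval 15, next fire after T=217 is 225
Earliest fire time = 219 (job job_A)

Answer: 219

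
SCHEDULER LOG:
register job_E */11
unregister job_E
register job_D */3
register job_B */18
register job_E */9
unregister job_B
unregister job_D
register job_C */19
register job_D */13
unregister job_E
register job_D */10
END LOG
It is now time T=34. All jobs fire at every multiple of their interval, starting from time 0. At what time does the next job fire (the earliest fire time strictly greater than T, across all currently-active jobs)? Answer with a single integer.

Op 1: register job_E */11 -> active={job_E:*/11}
Op 2: unregister job_E -> active={}
Op 3: register job_D */3 -> active={job_D:*/3}
Op 4: register job_B */18 -> active={job_B:*/18, job_D:*/3}
Op 5: register job_E */9 -> active={job_B:*/18, job_D:*/3, job_E:*/9}
Op 6: unregister job_B -> active={job_D:*/3, job_E:*/9}
Op 7: unregister job_D -> active={job_E:*/9}
Op 8: register job_C */19 -> active={job_C:*/19, job_E:*/9}
Op 9: register job_D */13 -> active={job_C:*/19, job_D:*/13, job_E:*/9}
Op 10: unregister job_E -> active={job_C:*/19, job_D:*/13}
Op 11: register job_D */10 -> active={job_C:*/19, job_D:*/10}
  job_C: interval 19, next fire after T=34 is 38
  job_D: interval 10, next fire after T=34 is 40
Earliest fire time = 38 (job job_C)

Answer: 38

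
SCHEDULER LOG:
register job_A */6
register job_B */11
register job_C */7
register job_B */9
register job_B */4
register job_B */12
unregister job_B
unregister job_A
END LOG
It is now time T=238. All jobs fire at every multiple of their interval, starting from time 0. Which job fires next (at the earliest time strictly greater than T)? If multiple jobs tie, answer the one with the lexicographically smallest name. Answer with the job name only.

Op 1: register job_A */6 -> active={job_A:*/6}
Op 2: register job_B */11 -> active={job_A:*/6, job_B:*/11}
Op 3: register job_C */7 -> active={job_A:*/6, job_B:*/11, job_C:*/7}
Op 4: register job_B */9 -> active={job_A:*/6, job_B:*/9, job_C:*/7}
Op 5: register job_B */4 -> active={job_A:*/6, job_B:*/4, job_C:*/7}
Op 6: register job_B */12 -> active={job_A:*/6, job_B:*/12, job_C:*/7}
Op 7: unregister job_B -> active={job_A:*/6, job_C:*/7}
Op 8: unregister job_A -> active={job_C:*/7}
  job_C: interval 7, next fire after T=238 is 245
Earliest = 245, winner (lex tiebreak) = job_C

Answer: job_C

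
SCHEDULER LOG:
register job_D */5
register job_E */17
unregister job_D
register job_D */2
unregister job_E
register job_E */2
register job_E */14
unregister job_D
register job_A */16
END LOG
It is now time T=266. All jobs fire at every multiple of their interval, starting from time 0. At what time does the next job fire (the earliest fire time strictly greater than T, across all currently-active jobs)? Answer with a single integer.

Op 1: register job_D */5 -> active={job_D:*/5}
Op 2: register job_E */17 -> active={job_D:*/5, job_E:*/17}
Op 3: unregister job_D -> active={job_E:*/17}
Op 4: register job_D */2 -> active={job_D:*/2, job_E:*/17}
Op 5: unregister job_E -> active={job_D:*/2}
Op 6: register job_E */2 -> active={job_D:*/2, job_E:*/2}
Op 7: register job_E */14 -> active={job_D:*/2, job_E:*/14}
Op 8: unregister job_D -> active={job_E:*/14}
Op 9: register job_A */16 -> active={job_A:*/16, job_E:*/14}
  job_A: interval 16, next fire after T=266 is 272
  job_E: interval 14, next fire after T=266 is 280
Earliest fire time = 272 (job job_A)

Answer: 272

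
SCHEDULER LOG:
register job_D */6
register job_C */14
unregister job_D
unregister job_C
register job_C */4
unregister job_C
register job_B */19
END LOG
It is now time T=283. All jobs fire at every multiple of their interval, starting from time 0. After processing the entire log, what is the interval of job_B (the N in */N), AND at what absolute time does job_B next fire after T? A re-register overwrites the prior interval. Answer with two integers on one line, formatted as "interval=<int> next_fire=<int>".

Op 1: register job_D */6 -> active={job_D:*/6}
Op 2: register job_C */14 -> active={job_C:*/14, job_D:*/6}
Op 3: unregister job_D -> active={job_C:*/14}
Op 4: unregister job_C -> active={}
Op 5: register job_C */4 -> active={job_C:*/4}
Op 6: unregister job_C -> active={}
Op 7: register job_B */19 -> active={job_B:*/19}
Final interval of job_B = 19
Next fire of job_B after T=283: (283//19+1)*19 = 285

Answer: interval=19 next_fire=285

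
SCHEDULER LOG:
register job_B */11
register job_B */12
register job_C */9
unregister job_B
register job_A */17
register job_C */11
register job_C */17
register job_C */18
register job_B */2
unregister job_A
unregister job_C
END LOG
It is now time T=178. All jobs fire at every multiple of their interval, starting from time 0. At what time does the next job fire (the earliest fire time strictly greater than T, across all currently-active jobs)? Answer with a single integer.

Op 1: register job_B */11 -> active={job_B:*/11}
Op 2: register job_B */12 -> active={job_B:*/12}
Op 3: register job_C */9 -> active={job_B:*/12, job_C:*/9}
Op 4: unregister job_B -> active={job_C:*/9}
Op 5: register job_A */17 -> active={job_A:*/17, job_C:*/9}
Op 6: register job_C */11 -> active={job_A:*/17, job_C:*/11}
Op 7: register job_C */17 -> active={job_A:*/17, job_C:*/17}
Op 8: register job_C */18 -> active={job_A:*/17, job_C:*/18}
Op 9: register job_B */2 -> active={job_A:*/17, job_B:*/2, job_C:*/18}
Op 10: unregister job_A -> active={job_B:*/2, job_C:*/18}
Op 11: unregister job_C -> active={job_B:*/2}
  job_B: interval 2, next fire after T=178 is 180
Earliest fire time = 180 (job job_B)

Answer: 180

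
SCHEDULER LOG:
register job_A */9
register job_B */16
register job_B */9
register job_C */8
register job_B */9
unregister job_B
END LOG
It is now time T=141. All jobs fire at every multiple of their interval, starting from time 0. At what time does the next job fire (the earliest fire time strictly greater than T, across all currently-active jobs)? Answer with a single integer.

Answer: 144

Derivation:
Op 1: register job_A */9 -> active={job_A:*/9}
Op 2: register job_B */16 -> active={job_A:*/9, job_B:*/16}
Op 3: register job_B */9 -> active={job_A:*/9, job_B:*/9}
Op 4: register job_C */8 -> active={job_A:*/9, job_B:*/9, job_C:*/8}
Op 5: register job_B */9 -> active={job_A:*/9, job_B:*/9, job_C:*/8}
Op 6: unregister job_B -> active={job_A:*/9, job_C:*/8}
  job_A: interval 9, next fire after T=141 is 144
  job_C: interval 8, next fire after T=141 is 144
Earliest fire time = 144 (job job_A)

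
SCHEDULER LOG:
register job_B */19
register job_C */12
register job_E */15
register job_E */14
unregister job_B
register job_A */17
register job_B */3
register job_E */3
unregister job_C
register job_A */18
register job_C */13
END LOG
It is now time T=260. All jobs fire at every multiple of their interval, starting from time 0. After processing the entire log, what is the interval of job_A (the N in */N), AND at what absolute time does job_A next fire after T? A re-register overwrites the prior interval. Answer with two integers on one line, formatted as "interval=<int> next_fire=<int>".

Op 1: register job_B */19 -> active={job_B:*/19}
Op 2: register job_C */12 -> active={job_B:*/19, job_C:*/12}
Op 3: register job_E */15 -> active={job_B:*/19, job_C:*/12, job_E:*/15}
Op 4: register job_E */14 -> active={job_B:*/19, job_C:*/12, job_E:*/14}
Op 5: unregister job_B -> active={job_C:*/12, job_E:*/14}
Op 6: register job_A */17 -> active={job_A:*/17, job_C:*/12, job_E:*/14}
Op 7: register job_B */3 -> active={job_A:*/17, job_B:*/3, job_C:*/12, job_E:*/14}
Op 8: register job_E */3 -> active={job_A:*/17, job_B:*/3, job_C:*/12, job_E:*/3}
Op 9: unregister job_C -> active={job_A:*/17, job_B:*/3, job_E:*/3}
Op 10: register job_A */18 -> active={job_A:*/18, job_B:*/3, job_E:*/3}
Op 11: register job_C */13 -> active={job_A:*/18, job_B:*/3, job_C:*/13, job_E:*/3}
Final interval of job_A = 18
Next fire of job_A after T=260: (260//18+1)*18 = 270

Answer: interval=18 next_fire=270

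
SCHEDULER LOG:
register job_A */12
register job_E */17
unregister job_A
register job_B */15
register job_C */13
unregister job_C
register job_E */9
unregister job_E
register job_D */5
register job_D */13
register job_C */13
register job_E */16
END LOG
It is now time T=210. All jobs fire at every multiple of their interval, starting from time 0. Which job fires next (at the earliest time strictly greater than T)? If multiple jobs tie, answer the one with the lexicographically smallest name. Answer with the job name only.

Answer: job_C

Derivation:
Op 1: register job_A */12 -> active={job_A:*/12}
Op 2: register job_E */17 -> active={job_A:*/12, job_E:*/17}
Op 3: unregister job_A -> active={job_E:*/17}
Op 4: register job_B */15 -> active={job_B:*/15, job_E:*/17}
Op 5: register job_C */13 -> active={job_B:*/15, job_C:*/13, job_E:*/17}
Op 6: unregister job_C -> active={job_B:*/15, job_E:*/17}
Op 7: register job_E */9 -> active={job_B:*/15, job_E:*/9}
Op 8: unregister job_E -> active={job_B:*/15}
Op 9: register job_D */5 -> active={job_B:*/15, job_D:*/5}
Op 10: register job_D */13 -> active={job_B:*/15, job_D:*/13}
Op 11: register job_C */13 -> active={job_B:*/15, job_C:*/13, job_D:*/13}
Op 12: register job_E */16 -> active={job_B:*/15, job_C:*/13, job_D:*/13, job_E:*/16}
  job_B: interval 15, next fire after T=210 is 225
  job_C: interval 13, next fire after T=210 is 221
  job_D: interval 13, next fire after T=210 is 221
  job_E: interval 16, next fire after T=210 is 224
Earliest = 221, winner (lex tiebreak) = job_C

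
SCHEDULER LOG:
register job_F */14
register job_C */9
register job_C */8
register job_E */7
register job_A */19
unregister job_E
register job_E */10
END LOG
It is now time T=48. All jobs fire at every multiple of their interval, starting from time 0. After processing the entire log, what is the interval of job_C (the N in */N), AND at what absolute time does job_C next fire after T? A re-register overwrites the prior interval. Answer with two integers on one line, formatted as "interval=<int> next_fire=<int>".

Answer: interval=8 next_fire=56

Derivation:
Op 1: register job_F */14 -> active={job_F:*/14}
Op 2: register job_C */9 -> active={job_C:*/9, job_F:*/14}
Op 3: register job_C */8 -> active={job_C:*/8, job_F:*/14}
Op 4: register job_E */7 -> active={job_C:*/8, job_E:*/7, job_F:*/14}
Op 5: register job_A */19 -> active={job_A:*/19, job_C:*/8, job_E:*/7, job_F:*/14}
Op 6: unregister job_E -> active={job_A:*/19, job_C:*/8, job_F:*/14}
Op 7: register job_E */10 -> active={job_A:*/19, job_C:*/8, job_E:*/10, job_F:*/14}
Final interval of job_C = 8
Next fire of job_C after T=48: (48//8+1)*8 = 56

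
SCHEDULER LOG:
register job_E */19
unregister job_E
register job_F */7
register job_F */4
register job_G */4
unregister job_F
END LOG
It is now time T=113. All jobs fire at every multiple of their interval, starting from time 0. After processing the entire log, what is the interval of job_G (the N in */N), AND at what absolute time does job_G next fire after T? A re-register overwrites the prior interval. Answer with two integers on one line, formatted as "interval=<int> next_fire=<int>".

Answer: interval=4 next_fire=116

Derivation:
Op 1: register job_E */19 -> active={job_E:*/19}
Op 2: unregister job_E -> active={}
Op 3: register job_F */7 -> active={job_F:*/7}
Op 4: register job_F */4 -> active={job_F:*/4}
Op 5: register job_G */4 -> active={job_F:*/4, job_G:*/4}
Op 6: unregister job_F -> active={job_G:*/4}
Final interval of job_G = 4
Next fire of job_G after T=113: (113//4+1)*4 = 116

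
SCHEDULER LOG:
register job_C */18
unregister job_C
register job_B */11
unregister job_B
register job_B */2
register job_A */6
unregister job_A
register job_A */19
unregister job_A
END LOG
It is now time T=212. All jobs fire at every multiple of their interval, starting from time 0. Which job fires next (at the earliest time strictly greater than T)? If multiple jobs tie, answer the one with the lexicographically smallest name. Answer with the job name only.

Op 1: register job_C */18 -> active={job_C:*/18}
Op 2: unregister job_C -> active={}
Op 3: register job_B */11 -> active={job_B:*/11}
Op 4: unregister job_B -> active={}
Op 5: register job_B */2 -> active={job_B:*/2}
Op 6: register job_A */6 -> active={job_A:*/6, job_B:*/2}
Op 7: unregister job_A -> active={job_B:*/2}
Op 8: register job_A */19 -> active={job_A:*/19, job_B:*/2}
Op 9: unregister job_A -> active={job_B:*/2}
  job_B: interval 2, next fire after T=212 is 214
Earliest = 214, winner (lex tiebreak) = job_B

Answer: job_B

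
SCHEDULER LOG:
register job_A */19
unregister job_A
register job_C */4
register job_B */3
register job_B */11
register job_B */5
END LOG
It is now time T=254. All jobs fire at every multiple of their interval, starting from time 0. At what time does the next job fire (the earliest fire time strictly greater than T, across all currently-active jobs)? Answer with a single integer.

Answer: 255

Derivation:
Op 1: register job_A */19 -> active={job_A:*/19}
Op 2: unregister job_A -> active={}
Op 3: register job_C */4 -> active={job_C:*/4}
Op 4: register job_B */3 -> active={job_B:*/3, job_C:*/4}
Op 5: register job_B */11 -> active={job_B:*/11, job_C:*/4}
Op 6: register job_B */5 -> active={job_B:*/5, job_C:*/4}
  job_B: interval 5, next fire after T=254 is 255
  job_C: interval 4, next fire after T=254 is 256
Earliest fire time = 255 (job job_B)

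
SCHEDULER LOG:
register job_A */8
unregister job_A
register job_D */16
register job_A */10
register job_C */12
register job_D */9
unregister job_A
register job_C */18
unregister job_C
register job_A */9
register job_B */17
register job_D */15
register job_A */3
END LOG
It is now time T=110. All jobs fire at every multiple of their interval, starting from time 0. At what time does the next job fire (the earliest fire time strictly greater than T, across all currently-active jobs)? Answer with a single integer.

Op 1: register job_A */8 -> active={job_A:*/8}
Op 2: unregister job_A -> active={}
Op 3: register job_D */16 -> active={job_D:*/16}
Op 4: register job_A */10 -> active={job_A:*/10, job_D:*/16}
Op 5: register job_C */12 -> active={job_A:*/10, job_C:*/12, job_D:*/16}
Op 6: register job_D */9 -> active={job_A:*/10, job_C:*/12, job_D:*/9}
Op 7: unregister job_A -> active={job_C:*/12, job_D:*/9}
Op 8: register job_C */18 -> active={job_C:*/18, job_D:*/9}
Op 9: unregister job_C -> active={job_D:*/9}
Op 10: register job_A */9 -> active={job_A:*/9, job_D:*/9}
Op 11: register job_B */17 -> active={job_A:*/9, job_B:*/17, job_D:*/9}
Op 12: register job_D */15 -> active={job_A:*/9, job_B:*/17, job_D:*/15}
Op 13: register job_A */3 -> active={job_A:*/3, job_B:*/17, job_D:*/15}
  job_A: interval 3, next fire after T=110 is 111
  job_B: interval 17, next fire after T=110 is 119
  job_D: interval 15, next fire after T=110 is 120
Earliest fire time = 111 (job job_A)

Answer: 111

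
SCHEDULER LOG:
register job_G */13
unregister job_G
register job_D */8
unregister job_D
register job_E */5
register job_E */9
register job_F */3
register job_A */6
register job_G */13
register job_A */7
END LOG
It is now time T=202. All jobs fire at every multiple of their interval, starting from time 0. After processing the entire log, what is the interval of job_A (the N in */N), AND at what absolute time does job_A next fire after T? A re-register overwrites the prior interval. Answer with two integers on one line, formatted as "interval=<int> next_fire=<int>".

Answer: interval=7 next_fire=203

Derivation:
Op 1: register job_G */13 -> active={job_G:*/13}
Op 2: unregister job_G -> active={}
Op 3: register job_D */8 -> active={job_D:*/8}
Op 4: unregister job_D -> active={}
Op 5: register job_E */5 -> active={job_E:*/5}
Op 6: register job_E */9 -> active={job_E:*/9}
Op 7: register job_F */3 -> active={job_E:*/9, job_F:*/3}
Op 8: register job_A */6 -> active={job_A:*/6, job_E:*/9, job_F:*/3}
Op 9: register job_G */13 -> active={job_A:*/6, job_E:*/9, job_F:*/3, job_G:*/13}
Op 10: register job_A */7 -> active={job_A:*/7, job_E:*/9, job_F:*/3, job_G:*/13}
Final interval of job_A = 7
Next fire of job_A after T=202: (202//7+1)*7 = 203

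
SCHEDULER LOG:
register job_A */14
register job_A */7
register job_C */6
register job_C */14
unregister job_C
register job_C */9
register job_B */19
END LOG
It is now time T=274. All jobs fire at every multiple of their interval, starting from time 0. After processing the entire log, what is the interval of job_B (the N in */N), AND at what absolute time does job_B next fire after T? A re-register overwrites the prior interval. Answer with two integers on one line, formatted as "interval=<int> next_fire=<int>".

Op 1: register job_A */14 -> active={job_A:*/14}
Op 2: register job_A */7 -> active={job_A:*/7}
Op 3: register job_C */6 -> active={job_A:*/7, job_C:*/6}
Op 4: register job_C */14 -> active={job_A:*/7, job_C:*/14}
Op 5: unregister job_C -> active={job_A:*/7}
Op 6: register job_C */9 -> active={job_A:*/7, job_C:*/9}
Op 7: register job_B */19 -> active={job_A:*/7, job_B:*/19, job_C:*/9}
Final interval of job_B = 19
Next fire of job_B after T=274: (274//19+1)*19 = 285

Answer: interval=19 next_fire=285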